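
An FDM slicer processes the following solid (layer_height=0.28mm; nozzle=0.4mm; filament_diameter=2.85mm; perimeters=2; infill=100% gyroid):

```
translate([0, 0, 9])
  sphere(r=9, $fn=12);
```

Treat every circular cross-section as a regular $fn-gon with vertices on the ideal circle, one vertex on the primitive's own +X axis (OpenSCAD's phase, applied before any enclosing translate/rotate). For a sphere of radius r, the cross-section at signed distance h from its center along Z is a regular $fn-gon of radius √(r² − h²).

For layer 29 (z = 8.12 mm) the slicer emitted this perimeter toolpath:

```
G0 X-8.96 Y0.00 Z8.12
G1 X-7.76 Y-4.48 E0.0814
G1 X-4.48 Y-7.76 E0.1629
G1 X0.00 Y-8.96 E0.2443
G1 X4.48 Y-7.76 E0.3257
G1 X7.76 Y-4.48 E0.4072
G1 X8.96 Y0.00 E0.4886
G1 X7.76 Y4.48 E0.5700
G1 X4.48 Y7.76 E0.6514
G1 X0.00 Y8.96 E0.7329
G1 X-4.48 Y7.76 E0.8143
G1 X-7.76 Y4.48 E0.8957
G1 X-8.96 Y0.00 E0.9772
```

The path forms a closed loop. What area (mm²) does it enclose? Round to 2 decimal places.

240.86 mm²

Apply the shoelace formula to the sequence of (X, Y) vertices; enclosed area = 240.86 mm².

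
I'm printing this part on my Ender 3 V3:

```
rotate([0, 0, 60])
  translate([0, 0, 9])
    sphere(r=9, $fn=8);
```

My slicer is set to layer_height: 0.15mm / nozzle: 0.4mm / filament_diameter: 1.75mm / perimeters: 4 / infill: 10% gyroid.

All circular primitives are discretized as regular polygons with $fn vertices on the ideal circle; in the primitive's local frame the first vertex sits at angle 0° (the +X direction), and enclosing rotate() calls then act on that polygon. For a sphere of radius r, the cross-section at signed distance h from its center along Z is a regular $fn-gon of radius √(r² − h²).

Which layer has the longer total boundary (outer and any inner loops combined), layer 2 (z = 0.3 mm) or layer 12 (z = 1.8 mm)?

Layer 2 (z = 0.3): the r=9 sphere slices to a regular 8-gon of circumradius 2.304 (√(r²−h²) with h=8.7 from center) (perimeter = 2·8·2.304·sin(180°/8) = 14.11 mm); (rotated 60° about Z; rotation is an isometry so areas/perimeters/island counts are preserved). So its perimeter = 14.11 mm. Layer 12 (z = 1.8): the r=9 sphere contributes a regular 8-gon of circumradius √(9²−7.2²) = 5.400 (perimeter = 2·8·5.400·sin(180°/8) = 33.06 mm); (rotated 60° about Z; rotation is an isometry so areas/perimeters/island counts are preserved). So its perimeter = 33.06 mm. Layer 12 is larger (33.06 vs 14.11 mm).

layer 12 (z = 1.8 mm)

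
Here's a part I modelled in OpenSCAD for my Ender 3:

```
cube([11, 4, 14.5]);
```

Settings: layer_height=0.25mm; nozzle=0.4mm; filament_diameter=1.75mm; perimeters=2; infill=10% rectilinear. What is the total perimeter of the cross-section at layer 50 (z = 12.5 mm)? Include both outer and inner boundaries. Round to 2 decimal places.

At z = 12.5 mm: the 11×4 cube contributes its full rectangle (perimeter 30.00 mm). Overall, the cross-section is a single solid region. Total boundary length (outer) = 30.00 mm.

30.00 mm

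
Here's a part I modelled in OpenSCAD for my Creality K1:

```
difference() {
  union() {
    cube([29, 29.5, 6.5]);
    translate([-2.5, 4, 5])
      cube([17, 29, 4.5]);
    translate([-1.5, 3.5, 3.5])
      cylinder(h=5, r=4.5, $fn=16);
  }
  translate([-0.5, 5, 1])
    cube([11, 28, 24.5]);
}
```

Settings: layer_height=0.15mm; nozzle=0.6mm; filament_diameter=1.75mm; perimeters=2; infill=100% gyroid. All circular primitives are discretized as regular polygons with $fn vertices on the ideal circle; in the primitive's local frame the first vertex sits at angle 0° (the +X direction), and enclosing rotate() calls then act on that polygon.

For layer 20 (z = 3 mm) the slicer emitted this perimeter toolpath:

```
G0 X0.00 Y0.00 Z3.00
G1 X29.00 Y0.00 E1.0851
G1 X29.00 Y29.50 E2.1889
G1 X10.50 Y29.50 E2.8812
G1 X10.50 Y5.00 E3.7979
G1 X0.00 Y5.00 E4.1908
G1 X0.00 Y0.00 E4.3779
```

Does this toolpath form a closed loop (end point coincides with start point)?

yes

Start point (G0): (0.00, 0.00). End point (last G1): the path returns to the start — closed.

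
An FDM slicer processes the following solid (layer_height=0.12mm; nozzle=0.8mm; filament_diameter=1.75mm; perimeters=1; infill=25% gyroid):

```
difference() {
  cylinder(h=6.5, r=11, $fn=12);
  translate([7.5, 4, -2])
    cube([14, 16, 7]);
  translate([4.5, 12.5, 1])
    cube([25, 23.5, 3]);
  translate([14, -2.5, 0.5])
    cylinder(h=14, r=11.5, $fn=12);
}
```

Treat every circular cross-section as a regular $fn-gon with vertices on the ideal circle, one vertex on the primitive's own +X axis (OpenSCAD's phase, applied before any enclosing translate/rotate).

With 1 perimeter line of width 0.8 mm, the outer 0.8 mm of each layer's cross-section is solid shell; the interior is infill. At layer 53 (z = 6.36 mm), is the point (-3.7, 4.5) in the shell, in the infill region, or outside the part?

infill

At z = 6.36 mm: the r=11 cylinder gives a regular 12-gon of circumradius 11 (constant along its height); the cube at (7.5, 4) is not intersected at this z (z outside [-2, 5]); the cube at (4.5, 12.5) is not intersected at this z (z outside [1, 4]); the cylinder at (14, -2.5): section is a regular 12-gon, circumradius r=11.5; Taking the first minus the rest: starting from the r=11 cylinder, the r=11.5 cylinder at (14, -2.5) partially overlaps it — only the 90.56 mm² overlap (of its 396.75 mm²) is removed, clipping the outline — 1 connected region. Overall, the cross-section is a single solid region. The nearest boundary edge runs (-9.53, 5.50)→(-5.50, 9.53); distance from the point to it = 4.83 mm. The point is inside the cross-section and 4.83 mm from the nearest boundary — more than the 0.8 mm shell width (1 × 0.8), so it's in the infill interior.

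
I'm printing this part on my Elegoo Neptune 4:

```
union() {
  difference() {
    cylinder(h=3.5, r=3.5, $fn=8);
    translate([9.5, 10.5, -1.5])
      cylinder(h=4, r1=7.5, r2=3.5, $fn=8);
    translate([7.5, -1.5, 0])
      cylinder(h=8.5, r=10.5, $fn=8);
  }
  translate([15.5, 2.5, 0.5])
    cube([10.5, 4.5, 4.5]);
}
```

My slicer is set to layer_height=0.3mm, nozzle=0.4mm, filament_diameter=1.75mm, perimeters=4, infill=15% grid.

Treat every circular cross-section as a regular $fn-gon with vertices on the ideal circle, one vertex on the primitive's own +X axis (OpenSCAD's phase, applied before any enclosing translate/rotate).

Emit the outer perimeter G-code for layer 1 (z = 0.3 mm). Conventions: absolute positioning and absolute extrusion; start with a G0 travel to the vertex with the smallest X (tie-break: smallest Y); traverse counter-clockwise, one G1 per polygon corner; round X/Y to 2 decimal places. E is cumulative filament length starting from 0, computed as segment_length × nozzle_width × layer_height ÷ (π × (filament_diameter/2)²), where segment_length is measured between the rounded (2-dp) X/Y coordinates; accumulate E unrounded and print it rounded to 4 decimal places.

G0 X-3.50 Y0.00 Z0.30
G1 X-2.94 Y-1.35 E0.0729
G1 X-1.12 Y3.04 E0.3100
G1 X-2.47 Y2.47 E0.3831
G1 X-3.50 Y0.00 E0.5166

At z = 0.3 mm: the cylinder: section is a regular 8-gon, circumradius r=3.5; the cone at (9.5, 10.5): at t=0.450 of its height the radius interpolates to r₁+(r₂−r₁)t = 5.700, giving a regular 8-gon of that circumradius; the r=10.5 cylinder at (7.5, -1.5) gives a regular 8-gon of circumradius 10.5 (constant along its height); After the difference (first − rest): starting from the r=3.5 cylinder, the cone at (9.5, 10.5) misses the remaining region (no effect); the r=10.5 cylinder at (7.5, -1.5) partially overlaps it — only the 30.80 mm² overlap (of its 311.83 mm²) is removed, clipping the outline — 1 connected region; the cube at (15.5, 2.5) is not intersected at this z (z outside [0.5, 5]); Merging all regions: only that combined region is present, so the union is just that shape — 1 connected region. The outline is a single polygon with 4 vertices. Extrusion per mm of travel: 0.4 × 0.3 / (π × 0.875²) = 0.049890. Accumulating E over each segment gives final E = 0.5166.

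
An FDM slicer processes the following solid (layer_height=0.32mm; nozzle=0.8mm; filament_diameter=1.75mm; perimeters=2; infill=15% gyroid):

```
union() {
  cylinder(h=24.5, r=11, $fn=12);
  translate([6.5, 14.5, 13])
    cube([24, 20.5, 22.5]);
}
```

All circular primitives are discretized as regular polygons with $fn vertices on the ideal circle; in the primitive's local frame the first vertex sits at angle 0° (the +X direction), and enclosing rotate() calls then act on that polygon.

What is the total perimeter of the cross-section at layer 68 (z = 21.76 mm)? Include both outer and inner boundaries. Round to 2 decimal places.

157.33 mm

At z = 21.76 mm: the r=11 cylinder contributes a regular 12-gon of circumradius 11 (perimeter = 2·12·11.000·sin(180°/12) = 68.33 mm); the cube at (6.5, 14.5) (footprint 24×20.5) is included at this height (perimeter 89.00 mm); Combining (union): the 2 present regions are separate (no shared area or edge), so areas and boundary lengths simply add and each stays a separate island — boundary = 157.33 mm. Overall, the cross-section has 2 separate islands. Total boundary length (outer) = 157.33 mm.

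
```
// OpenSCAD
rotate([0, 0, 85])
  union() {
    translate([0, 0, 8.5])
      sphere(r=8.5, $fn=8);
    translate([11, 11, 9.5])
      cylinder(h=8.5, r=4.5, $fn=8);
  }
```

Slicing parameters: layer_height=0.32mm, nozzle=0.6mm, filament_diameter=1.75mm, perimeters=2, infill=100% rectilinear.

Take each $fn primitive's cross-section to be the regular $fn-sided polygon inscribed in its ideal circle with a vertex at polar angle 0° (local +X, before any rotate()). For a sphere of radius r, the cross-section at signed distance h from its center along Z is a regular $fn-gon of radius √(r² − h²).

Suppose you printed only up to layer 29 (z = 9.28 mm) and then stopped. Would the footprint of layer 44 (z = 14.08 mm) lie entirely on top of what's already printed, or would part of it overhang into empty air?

Compare the two slices. At z = 9.28: the r=8.5 sphere slices to a regular 8-gon of circumradius 8.464 (√(r²−h²) with h=0.78 from center) (area = (8/2)·8.464²·sin(360°/8) = 202.63 mm²); the cylinder at (11, 11) does not reach this height (z outside [9.5, 18]); Merging all regions: only the r=8.5 sphere is present, so the union is just that shape — area = 202.63 mm²; (rotated 85° about Z; rotation is an isometry so areas/perimeters/island counts are preserved). At z = 14.08: the sphere: section is a regular 8-gon, circumradius = √(r²−h²) = √(8.5²−5.58²) = 6.412 (area = (8/2)·6.412²·sin(360°/8) = 116.29 mm²); the cylinder at (11, 11): section is a regular 8-gon, circumradius r=4.5 (area = (8/2)·4.500²·sin(360°/8) = 57.28 mm²); Merging all regions: the 2 present regions are separate (no shared area or edge), so areas and boundary lengths simply add and each stays a separate island — area = 173.56 mm²; (whole slice rotated 85° about Z — lengths, areas and connectivity unchanged). Checking containment: at z = 14.08 the cross-section extends beyond the z = 9.28 cross-section by about 57.28 mm².

part overhangs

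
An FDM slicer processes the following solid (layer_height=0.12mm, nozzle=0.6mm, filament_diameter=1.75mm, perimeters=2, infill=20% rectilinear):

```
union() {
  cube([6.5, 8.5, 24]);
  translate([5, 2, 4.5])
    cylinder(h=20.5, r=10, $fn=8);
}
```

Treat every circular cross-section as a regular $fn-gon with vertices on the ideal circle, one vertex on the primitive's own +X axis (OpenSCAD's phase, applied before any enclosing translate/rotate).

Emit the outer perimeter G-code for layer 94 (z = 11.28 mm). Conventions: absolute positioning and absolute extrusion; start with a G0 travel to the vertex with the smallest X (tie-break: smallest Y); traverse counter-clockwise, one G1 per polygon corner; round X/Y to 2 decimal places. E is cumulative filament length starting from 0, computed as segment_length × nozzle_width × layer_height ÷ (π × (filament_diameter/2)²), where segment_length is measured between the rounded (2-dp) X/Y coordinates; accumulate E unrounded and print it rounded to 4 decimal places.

G0 X-5.00 Y2.00 Z11.28
G1 X-2.07 Y-5.07 E0.2291
G1 X5.00 Y-8.00 E0.4582
G1 X12.07 Y-5.07 E0.6873
G1 X15.00 Y2.00 E0.9164
G1 X12.07 Y9.07 E1.1454
G1 X5.00 Y12.00 E1.3745
G1 X-2.07 Y9.07 E1.6036
G1 X-5.00 Y2.00 E1.8327

At z = 11.28 mm: the cube is present — its section is the full 6.5×8.5 rectangle; the r=10 cylinder at (5, 2) gives a regular 8-gon of circumradius 10 (constant along its height); Merging all regions: the 6.5×8.5 cube lies entirely inside the r=10 cylinder at (5, 2), so the union is just the r=10 cylinder at (5, 2) — 1 connected region. The outline is a single polygon with 8 vertices. Extrusion per mm of travel: 0.6 × 0.12 / (π × 0.875²) = 0.029934. Accumulating E over each segment gives final E = 1.8327.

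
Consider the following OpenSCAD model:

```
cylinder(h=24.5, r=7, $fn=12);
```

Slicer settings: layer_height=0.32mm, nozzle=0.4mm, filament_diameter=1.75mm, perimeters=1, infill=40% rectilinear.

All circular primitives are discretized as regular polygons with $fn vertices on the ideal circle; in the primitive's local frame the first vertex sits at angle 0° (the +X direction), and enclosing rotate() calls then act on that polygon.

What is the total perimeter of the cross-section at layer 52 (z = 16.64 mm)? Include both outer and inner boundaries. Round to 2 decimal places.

43.48 mm

At z = 16.64 mm: the r=7 cylinder contributes a regular 12-gon of circumradius 7 (perimeter = 2·12·7.000·sin(180°/12) = 43.48 mm). Overall, the cross-section is a single solid region. Total boundary length (outer) = 43.48 mm.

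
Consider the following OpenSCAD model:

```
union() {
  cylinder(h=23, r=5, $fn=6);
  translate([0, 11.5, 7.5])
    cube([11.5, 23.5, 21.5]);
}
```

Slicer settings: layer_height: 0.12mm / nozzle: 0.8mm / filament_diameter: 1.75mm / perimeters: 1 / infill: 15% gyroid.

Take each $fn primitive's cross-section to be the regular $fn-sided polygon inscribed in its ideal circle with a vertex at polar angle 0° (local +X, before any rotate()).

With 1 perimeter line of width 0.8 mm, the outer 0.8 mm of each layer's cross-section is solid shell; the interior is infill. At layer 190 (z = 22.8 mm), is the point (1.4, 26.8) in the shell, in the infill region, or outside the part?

infill

At z = 22.8 mm: the r=5 cylinder contributes a regular 6-gon of circumradius 5; the 11.5×23.5 cube at (0, 11.5) contributes its full rectangle; Combining (union): the 2 present regions are separate (no shared area or edge), so areas and boundary lengths simply add and each stays a separate island — 2 connected regions. Overall, the cross-section has 2 separate islands. The nearest boundary edge runs (0.00, 11.50)→(0.00, 35.00); distance from the point to it = 1.40 mm. (Shell/infill is judged within the island containing the point — the largest one.) The point is inside the cross-section and 1.40 mm from the nearest boundary — more than the 0.8 mm shell width (1 × 0.8), so it's in the infill interior.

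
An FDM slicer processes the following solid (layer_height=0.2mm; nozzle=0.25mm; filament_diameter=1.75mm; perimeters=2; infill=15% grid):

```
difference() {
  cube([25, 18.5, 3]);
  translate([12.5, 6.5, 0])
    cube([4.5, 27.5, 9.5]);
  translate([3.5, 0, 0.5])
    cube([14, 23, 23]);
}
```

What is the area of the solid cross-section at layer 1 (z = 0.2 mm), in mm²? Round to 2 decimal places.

408.50 mm²

At z = 0.2 mm: the cube is present — its section is the full 25×18.5 rectangle (area 462.50 mm²); the cube at (12.5, 6.5) (footprint 4.5×27.5) is included at this height (area 123.75 mm²); the cube at (3.5, 0) is absent (z outside [0.5, 23.5]); After the difference (first − rest): starting from the 25×18.5 cube (462.50 mm²), the 4.5×27.5 cube at (12.5, 6.5) partially overlaps it — only the 54.00 mm² overlap (of its 123.75 mm²) is removed, clipping the outline — area = 408.50 mm². Overall, the cross-section is a single solid region. Net area = 408.50 mm².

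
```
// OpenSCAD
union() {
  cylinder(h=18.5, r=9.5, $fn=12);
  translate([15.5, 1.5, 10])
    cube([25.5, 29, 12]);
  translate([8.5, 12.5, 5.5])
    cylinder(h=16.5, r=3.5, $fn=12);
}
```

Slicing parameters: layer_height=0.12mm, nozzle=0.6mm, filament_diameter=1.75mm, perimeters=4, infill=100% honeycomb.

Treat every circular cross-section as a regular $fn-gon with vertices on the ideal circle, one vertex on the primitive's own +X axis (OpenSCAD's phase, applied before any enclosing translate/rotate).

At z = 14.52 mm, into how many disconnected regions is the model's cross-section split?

At z = 14.52 mm: the r=9.5 cylinder gives a regular 12-gon of circumradius 9.5 (constant along its height); the 25.5×29 cube at (15.5, 1.5) contributes its full rectangle; the r=3.5 cylinder at (8.5, 12.5) contributes a regular 12-gon of circumradius 3.5; Combining (union): the 3 present regions are separate (no shared area or edge), so areas and boundary lengths simply add and each stays a separate island — 3 connected regions. The result has 3 disconnected regions.

3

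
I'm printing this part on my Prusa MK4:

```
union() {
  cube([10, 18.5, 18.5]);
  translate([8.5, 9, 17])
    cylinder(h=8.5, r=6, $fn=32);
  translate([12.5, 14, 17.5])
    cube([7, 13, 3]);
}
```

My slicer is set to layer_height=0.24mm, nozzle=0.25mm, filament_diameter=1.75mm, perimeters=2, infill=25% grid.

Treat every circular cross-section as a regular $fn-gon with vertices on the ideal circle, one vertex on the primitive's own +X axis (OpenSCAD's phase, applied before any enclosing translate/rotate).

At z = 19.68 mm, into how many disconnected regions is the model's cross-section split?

At z = 19.68 mm: the cube is not intersected at this z (z outside [0, 18.5]); the r=6 cylinder at (8.5, 9) contributes a regular 32-gon of circumradius 6; the 7×13 cube at (12.5, 14) contributes its full rectangle; Taking the union: the 2 present regions are separate (no shared area or edge), so areas and boundary lengths simply add and each stays a separate island — 2 connected regions. The result has 2 disconnected regions.

2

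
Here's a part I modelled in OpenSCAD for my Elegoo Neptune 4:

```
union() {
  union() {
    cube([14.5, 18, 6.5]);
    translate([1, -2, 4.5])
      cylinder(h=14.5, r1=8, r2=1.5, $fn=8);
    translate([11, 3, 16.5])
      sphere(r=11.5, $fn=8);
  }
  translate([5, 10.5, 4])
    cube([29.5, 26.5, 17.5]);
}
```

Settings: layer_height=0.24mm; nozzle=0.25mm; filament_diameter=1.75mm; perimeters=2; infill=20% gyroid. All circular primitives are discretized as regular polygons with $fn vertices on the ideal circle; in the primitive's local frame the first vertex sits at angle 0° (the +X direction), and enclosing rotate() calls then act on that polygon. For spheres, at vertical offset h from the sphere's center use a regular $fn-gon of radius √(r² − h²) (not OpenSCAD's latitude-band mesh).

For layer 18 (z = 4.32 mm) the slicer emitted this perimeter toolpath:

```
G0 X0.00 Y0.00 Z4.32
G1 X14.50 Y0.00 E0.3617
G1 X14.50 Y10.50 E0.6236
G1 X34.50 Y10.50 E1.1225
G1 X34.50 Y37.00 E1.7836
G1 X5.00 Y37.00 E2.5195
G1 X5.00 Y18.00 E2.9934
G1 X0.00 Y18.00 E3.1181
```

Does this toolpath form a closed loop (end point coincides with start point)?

no

Start point (G0): (0.00, 0.00). End point (last G1): the path does not return to the start — open.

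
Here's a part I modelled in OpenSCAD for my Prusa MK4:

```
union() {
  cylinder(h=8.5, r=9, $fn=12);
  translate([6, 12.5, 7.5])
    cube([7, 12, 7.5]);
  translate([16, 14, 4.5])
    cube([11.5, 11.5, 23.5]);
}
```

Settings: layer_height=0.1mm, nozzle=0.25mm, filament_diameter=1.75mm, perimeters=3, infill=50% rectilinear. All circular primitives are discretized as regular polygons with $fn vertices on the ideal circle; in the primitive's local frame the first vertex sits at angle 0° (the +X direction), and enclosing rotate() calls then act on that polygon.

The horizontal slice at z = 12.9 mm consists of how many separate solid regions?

2

At z = 12.9 mm: the cylinder is not intersected at this z (z outside [0, 8.5]); the 7×12 cube at (6, 12.5) contributes its full rectangle; the 11.5×11.5 cube at (16, 14) contributes its full rectangle; Taking the union: the 2 present regions are separate (no shared area or edge), so areas and boundary lengths simply add and each stays a separate island — 2 connected regions. The result has 2 disconnected regions.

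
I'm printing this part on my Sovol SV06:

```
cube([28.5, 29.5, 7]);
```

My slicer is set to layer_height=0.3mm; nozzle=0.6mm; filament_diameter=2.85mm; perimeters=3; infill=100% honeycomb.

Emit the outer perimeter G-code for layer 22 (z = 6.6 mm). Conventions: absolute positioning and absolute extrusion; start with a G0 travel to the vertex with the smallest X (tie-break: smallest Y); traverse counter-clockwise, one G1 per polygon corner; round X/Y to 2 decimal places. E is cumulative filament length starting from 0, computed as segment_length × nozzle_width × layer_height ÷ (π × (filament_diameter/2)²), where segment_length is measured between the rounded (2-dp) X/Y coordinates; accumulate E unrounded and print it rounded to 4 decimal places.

G0 X0.00 Y0.00 Z6.60
G1 X28.50 Y0.00 E0.8042
G1 X28.50 Y29.50 E1.6365
G1 X0.00 Y29.50 E2.4407
G1 X0.00 Y0.00 E3.2730

At z = 6.6 mm: the cube is present — its section is the full 28.5×29.5 rectangle. The outline is a single polygon with 4 vertices. Extrusion per mm of travel: 0.6 × 0.3 / (π × 1.425²) = 0.028216. Accumulating E over each segment gives final E = 3.2730.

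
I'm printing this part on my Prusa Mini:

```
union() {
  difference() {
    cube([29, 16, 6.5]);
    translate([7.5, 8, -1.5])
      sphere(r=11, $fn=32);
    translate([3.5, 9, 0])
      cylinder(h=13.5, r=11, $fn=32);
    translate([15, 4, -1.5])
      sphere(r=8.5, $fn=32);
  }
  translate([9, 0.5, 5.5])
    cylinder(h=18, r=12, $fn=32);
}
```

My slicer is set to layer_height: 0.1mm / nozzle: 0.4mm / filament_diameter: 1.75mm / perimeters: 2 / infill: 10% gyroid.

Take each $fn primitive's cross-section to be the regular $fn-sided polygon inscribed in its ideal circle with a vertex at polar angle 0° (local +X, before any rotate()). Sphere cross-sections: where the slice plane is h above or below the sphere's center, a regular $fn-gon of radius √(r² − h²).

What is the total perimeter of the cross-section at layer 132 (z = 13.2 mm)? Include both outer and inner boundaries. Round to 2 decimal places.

75.28 mm

At z = 13.2 mm: the cube is absent (z outside [0, 6.5]); the sphere at (7.5, 8) is absent (|z−center|=14.700 > r=11); the r=11 cylinder at (3.5, 9) contributes a regular 32-gon of circumradius 11 (perimeter = 2·32·11.000·sin(180°/32) = 69.00 mm); the sphere at (15, 4) is absent (|z−center|=14.700 > r=8.5); After the difference (first − rest): the first operand is absent here, so nothing remains; the r=12 cylinder at (9, 0.5) gives a regular 32-gon of circumradius 12 (constant along its height) (perimeter = 2·32·12.000·sin(180°/32) = 75.28 mm); Merging all regions: only the r=12 cylinder at (9, 0.5) is present, so the union is just that shape — boundary = 75.28 mm. Overall, the cross-section is a single solid region. Total boundary length (outer) = 75.28 mm.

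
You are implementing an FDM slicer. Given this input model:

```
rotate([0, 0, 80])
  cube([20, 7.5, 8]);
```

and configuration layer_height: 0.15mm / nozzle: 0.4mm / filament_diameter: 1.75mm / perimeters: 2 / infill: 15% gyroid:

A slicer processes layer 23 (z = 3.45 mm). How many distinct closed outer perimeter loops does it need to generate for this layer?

1

At z = 3.45 mm: the cube is present — its section is the full 20×7.5 rectangle; (rotated 80° about Z; rotation is an isometry so areas/perimeters/island counts are preserved). The result has 1 disconnected region.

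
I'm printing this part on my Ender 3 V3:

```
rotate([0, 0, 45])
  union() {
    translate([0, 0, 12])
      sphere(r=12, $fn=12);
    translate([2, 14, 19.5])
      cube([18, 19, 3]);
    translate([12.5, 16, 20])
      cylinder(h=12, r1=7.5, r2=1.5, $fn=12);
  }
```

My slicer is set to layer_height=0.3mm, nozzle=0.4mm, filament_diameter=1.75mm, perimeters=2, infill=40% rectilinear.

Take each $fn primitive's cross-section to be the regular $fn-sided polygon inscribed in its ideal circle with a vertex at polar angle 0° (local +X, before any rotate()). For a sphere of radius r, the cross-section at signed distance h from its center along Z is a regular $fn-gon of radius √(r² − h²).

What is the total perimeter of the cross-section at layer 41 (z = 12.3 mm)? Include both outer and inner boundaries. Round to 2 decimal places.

At z = 12.3 mm: the sphere: section is a regular 12-gon, circumradius = √(r²−h²) = √(12²−0.3²) = 11.996 (perimeter = 2·12·11.996·sin(180°/12) = 74.52 mm); the cube at (2, 14) is absent (z outside [19.5, 22.5]); the cone at (12.5, 16) is not intersected at this z (z outside [20, 32]); Combining (union): only the r=12 sphere is present, so the union is just that shape — boundary = 74.52 mm; (whole slice rotated 45° about Z — lengths, areas and connectivity unchanged). Overall, the cross-section is a single solid region. Total boundary length (outer) = 74.52 mm.

74.52 mm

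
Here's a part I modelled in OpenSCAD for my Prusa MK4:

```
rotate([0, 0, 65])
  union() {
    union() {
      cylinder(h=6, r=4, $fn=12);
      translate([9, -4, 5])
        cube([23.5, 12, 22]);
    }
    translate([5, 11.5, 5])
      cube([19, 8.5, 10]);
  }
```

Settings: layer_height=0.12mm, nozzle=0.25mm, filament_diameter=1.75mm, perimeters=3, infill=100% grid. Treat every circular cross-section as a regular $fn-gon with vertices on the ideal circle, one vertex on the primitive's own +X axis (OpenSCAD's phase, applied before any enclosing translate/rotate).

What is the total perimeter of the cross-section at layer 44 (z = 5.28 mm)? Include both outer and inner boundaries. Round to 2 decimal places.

150.85 mm

At z = 5.28 mm: the r=4 cylinder gives a regular 12-gon of circumradius 4 (constant along its height) (perimeter = 2·12·4.000·sin(180°/12) = 24.85 mm); the cube at (9, -4) is present — its section is the full 23.5×12 rectangle (perimeter 71.00 mm); Merging all regions: the 2 present regions are separate (no shared area or edge), so areas and boundary lengths simply add and each stays a separate island — boundary = 95.85 mm; the cube at (5, 11.5) (footprint 19×8.5) is included at this height (perimeter 55.00 mm); Merging all regions: the 2 present regions are separate (no shared area or edge), so areas and boundary lengths simply add and each stays a separate island — boundary = 150.85 mm; (rotated 65° about Z; rotation is an isometry so areas/perimeters/island counts are preserved). Overall, the cross-section has 3 separate islands. Total boundary length (outer) = 150.85 mm.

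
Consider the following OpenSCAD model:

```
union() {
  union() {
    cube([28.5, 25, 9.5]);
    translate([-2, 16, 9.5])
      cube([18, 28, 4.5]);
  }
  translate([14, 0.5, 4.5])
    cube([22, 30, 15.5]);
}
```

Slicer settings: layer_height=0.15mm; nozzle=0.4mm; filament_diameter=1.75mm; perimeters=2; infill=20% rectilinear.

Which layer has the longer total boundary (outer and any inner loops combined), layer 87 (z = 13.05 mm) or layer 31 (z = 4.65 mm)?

Layer 87 (z = 13.05): the cube is absent (z outside [0, 9.5]); the 18×28 cube at (-2, 16) contributes its full rectangle (perimeter 92.00 mm); Merging all regions: only the 18×28 cube at (-2, 16) is present, so the union is just that shape — boundary = 92.00 mm; the 22×30 cube at (14, 0.5) contributes its full rectangle (perimeter 104.00 mm); Combining (union): the regions partially overlap (shared area 29.00 mm²), so the edge portions inside another operand are dropped and the merged outline is re-measured after clipping — boundary = 163.00 mm. So its perimeter = 163.00 mm. Layer 31 (z = 4.65): the 28.5×25 cube contributes its full rectangle (perimeter 107.00 mm); the cube at (-2, 16) does not reach this height (z outside [9.5, 14]); Combining (union): only the 28.5×25 cube is present, so the union is just that shape — boundary = 107.00 mm; the 22×30 cube at (14, 0.5) contributes its full rectangle (perimeter 104.00 mm); Merging all regions: the regions partially overlap (shared area 355.25 mm²), so the edge portions inside another operand are dropped and the merged outline is re-measured after clipping — boundary = 133.00 mm. So its perimeter = 133.00 mm. Layer 87 is larger (163.00 vs 133.00 mm).

layer 87 (z = 13.05 mm)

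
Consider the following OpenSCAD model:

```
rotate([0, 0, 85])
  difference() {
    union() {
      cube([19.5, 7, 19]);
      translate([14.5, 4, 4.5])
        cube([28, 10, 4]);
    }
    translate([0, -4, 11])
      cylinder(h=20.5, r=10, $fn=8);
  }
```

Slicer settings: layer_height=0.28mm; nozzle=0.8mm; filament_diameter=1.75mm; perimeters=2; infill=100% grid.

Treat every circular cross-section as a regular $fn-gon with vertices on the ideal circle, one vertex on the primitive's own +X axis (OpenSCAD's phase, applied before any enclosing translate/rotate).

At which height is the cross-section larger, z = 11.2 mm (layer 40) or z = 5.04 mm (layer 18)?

Layer 40 (z = 11.2): the cube is present — its section is the full 19.5×7 rectangle (area 136.50 mm²); the cube at (14.5, 4) does not reach this height (z outside [4.5, 8.5]); Merging all regions: only the 19.5×7 cube is present, so the union is just that shape — area = 136.50 mm²; the r=10 cylinder at (0, -4) contributes a regular 8-gon of circumradius 10 (area = (8/2)·10.000²·sin(360°/8) = 282.84 mm²); Subtracting the remaining from the first: starting from that combined region (136.50 mm²), the r=10 cylinder at (0, -4) partially overlaps it — only the 34.02 mm² overlap (of its 282.84 mm²) is removed, clipping the outline — area = 102.48 mm²; (rotated 85° about Z; rotation is an isometry so areas/perimeters/island counts are preserved). So its area = 102.48 mm². Layer 18 (z = 5.04): the cube (footprint 19.5×7) is included at this height (area 136.50 mm²); the cube at (14.5, 4) is present — its section is the full 28×10 rectangle (area 280.00 mm²); Taking the union: the regions partially overlap — summed areas 416.50 mm² minus the doubly-counted overlap 15.00 mm² gives 401.50 mm² — area = 401.50 mm²; the cylinder at (0, -4) is absent (z outside [11, 31.5]); Taking the first minus the rest: none of the subtracted shapes is present at this height, so that combined region is unchanged — area = 401.50 mm²; (rotated 85° about Z; rotation is an isometry so areas/perimeters/island counts are preserved). So its area = 401.50 mm². Layer 18 is larger (401.50 vs 102.48 mm²).

layer 18 (z = 5.04 mm)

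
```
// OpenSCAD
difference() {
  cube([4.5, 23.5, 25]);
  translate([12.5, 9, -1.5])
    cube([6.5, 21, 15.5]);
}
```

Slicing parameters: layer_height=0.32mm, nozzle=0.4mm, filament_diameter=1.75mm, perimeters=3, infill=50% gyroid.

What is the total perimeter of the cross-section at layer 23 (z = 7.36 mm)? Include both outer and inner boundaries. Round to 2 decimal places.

At z = 7.36 mm: the cube is present — its section is the full 4.5×23.5 rectangle (perimeter 56.00 mm); the cube at (12.5, 9) (footprint 6.5×21) is included at this height (perimeter 55.00 mm); Taking the first minus the rest: starting from the 4.5×23.5 cube, the 6.5×21 cube at (12.5, 9) misses the remaining region (no effect) — boundary = 56.00 mm. Overall, the cross-section is a single solid region. Total boundary length (outer) = 56.00 mm.

56.00 mm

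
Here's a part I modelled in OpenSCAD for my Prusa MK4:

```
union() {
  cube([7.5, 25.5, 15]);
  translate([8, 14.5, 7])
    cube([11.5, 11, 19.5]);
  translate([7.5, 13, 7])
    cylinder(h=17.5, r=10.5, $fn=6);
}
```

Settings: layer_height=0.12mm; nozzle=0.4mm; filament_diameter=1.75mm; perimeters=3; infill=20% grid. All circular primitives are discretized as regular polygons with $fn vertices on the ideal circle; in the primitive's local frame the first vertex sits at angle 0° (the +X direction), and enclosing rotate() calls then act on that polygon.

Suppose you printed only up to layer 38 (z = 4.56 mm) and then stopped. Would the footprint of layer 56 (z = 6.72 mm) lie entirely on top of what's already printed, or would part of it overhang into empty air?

Compare the two slices. At z = 4.56: the 7.5×25.5 cube contributes its full rectangle (area 191.25 mm²); the cube at (8, 14.5) does not reach this height (z outside [7, 26.5]); the cylinder at (7.5, 13) is absent (z outside [7, 24.5]); Taking the union: only the 7.5×25.5 cube is present, so the union is just that shape — area = 191.25 mm². At z = 6.72: the cube is present — its section is the full 7.5×25.5 rectangle (area 191.25 mm²); the cube at (8, 14.5) is absent (z outside [7, 26.5]); the cylinder at (7.5, 13) is absent (z outside [7, 24.5]); Combining (union): only the 7.5×25.5 cube is present, so the union is just that shape — area = 191.25 mm². Checking containment: the cross-section at z = 6.72 is a subset of the cross-section at z = 4.56.

entirely on top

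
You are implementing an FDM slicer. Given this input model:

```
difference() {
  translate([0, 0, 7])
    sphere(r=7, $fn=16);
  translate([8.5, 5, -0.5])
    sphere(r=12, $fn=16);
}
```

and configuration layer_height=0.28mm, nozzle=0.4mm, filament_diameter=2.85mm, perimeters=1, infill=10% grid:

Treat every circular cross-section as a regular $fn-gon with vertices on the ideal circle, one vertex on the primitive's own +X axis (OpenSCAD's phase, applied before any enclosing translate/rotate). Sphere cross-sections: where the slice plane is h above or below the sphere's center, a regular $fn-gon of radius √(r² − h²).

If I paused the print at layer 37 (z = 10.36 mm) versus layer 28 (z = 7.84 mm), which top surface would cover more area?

layer 37 (z = 10.36 mm)

Layer 37 (z = 10.36): the r=7 sphere contributes a regular 16-gon of circumradius √(7²−3.36²) = 6.141 (area = (16/2)·6.141²·sin(360°/16) = 115.45 mm²); the sphere at (8.5, 5): section is a regular 16-gon, circumradius = √(r²−h²) = √(12²−10.86²) = 5.105 (area = (16/2)·5.105²·sin(360°/16) = 79.78 mm²); After the difference (first − rest): starting from the r=7 sphere (115.45 mm²), the r=12 sphere at (8.5, 5) partially overlaps it — only the 4.22 mm² overlap (of its 79.78 mm²) is removed, clipping the outline — area = 111.23 mm². So its area = 111.23 mm². Layer 28 (z = 7.84): the r=7 sphere contributes a regular 16-gon of circumradius √(7²−0.84²) = 6.949 (area = (16/2)·6.949²·sin(360°/16) = 147.85 mm²); the r=12 sphere at (8.5, 5) contributes a regular 16-gon of circumradius √(12²−8.34²) = 8.628 (area = (16/2)·8.628²·sin(360°/16) = 227.91 mm²); Subtracting the remaining from the first: starting from the r=7 sphere (147.85 mm²), the r=12 sphere at (8.5, 5) partially overlaps it — only the 44.82 mm² overlap (of its 227.91 mm²) is removed, clipping the outline — area = 103.04 mm². So its area = 103.04 mm². Layer 37 is larger (111.23 vs 103.04 mm²).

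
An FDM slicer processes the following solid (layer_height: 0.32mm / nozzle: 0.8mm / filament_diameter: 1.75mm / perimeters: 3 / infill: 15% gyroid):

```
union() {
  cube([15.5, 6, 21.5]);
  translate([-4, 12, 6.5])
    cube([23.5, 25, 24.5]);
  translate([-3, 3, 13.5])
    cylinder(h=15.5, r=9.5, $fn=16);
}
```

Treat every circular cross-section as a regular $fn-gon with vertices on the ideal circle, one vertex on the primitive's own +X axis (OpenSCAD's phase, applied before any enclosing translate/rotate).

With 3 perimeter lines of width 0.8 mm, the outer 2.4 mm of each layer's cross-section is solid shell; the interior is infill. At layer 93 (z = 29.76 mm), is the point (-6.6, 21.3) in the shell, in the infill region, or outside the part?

outside

At z = 29.76 mm: the cube is absent (z outside [0, 21.5]); the cube at (-4, 12) is present — its section is the full 23.5×25 rectangle; the cylinder at (-3, 3) is not intersected at this z (z outside [13.5, 29]); Merging all regions: only the 23.5×25 cube at (-4, 12) is present, so the union is just that shape — 1 connected region. Overall, the cross-section is a single solid region. The nearest boundary edge runs (-4.00, 37.00)→(-4.00, 12.00); distance from the point to it = 2.60 mm. The point is not inside any of the regions above, so it lies outside the cross-section (2.60 mm from the nearest boundary).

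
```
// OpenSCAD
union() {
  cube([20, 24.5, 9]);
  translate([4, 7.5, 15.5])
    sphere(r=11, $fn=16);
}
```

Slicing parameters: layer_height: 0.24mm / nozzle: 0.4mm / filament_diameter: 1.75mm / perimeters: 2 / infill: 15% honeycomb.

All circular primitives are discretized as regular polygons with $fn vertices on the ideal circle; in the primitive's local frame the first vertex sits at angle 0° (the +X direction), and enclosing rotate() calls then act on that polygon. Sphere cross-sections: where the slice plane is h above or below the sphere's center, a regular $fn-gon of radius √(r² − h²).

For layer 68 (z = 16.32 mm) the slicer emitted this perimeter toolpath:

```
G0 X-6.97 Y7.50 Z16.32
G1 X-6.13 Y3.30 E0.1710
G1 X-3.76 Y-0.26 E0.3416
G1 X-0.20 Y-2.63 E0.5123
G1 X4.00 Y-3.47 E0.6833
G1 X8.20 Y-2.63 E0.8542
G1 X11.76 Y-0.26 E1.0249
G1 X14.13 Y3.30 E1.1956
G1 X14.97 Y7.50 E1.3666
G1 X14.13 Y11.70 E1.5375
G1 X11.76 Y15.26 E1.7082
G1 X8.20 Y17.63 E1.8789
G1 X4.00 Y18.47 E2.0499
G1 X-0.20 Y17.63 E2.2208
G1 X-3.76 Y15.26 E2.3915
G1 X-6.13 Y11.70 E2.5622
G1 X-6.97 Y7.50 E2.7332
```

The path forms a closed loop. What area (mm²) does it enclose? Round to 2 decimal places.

Apply the shoelace formula to the sequence of (X, Y) vertices; enclosed area = 368.36 mm².

368.36 mm²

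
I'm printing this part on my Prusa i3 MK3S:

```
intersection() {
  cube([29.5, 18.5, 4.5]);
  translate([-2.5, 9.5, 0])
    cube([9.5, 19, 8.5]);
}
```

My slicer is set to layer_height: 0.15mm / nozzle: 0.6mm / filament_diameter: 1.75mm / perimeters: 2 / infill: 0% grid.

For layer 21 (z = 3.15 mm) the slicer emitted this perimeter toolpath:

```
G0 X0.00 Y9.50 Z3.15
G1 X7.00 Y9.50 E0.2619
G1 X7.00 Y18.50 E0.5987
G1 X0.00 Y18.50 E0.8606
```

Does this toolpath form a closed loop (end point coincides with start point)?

no

Start point (G0): (0.00, 9.50). End point (last G1): the path does not return to the start — open.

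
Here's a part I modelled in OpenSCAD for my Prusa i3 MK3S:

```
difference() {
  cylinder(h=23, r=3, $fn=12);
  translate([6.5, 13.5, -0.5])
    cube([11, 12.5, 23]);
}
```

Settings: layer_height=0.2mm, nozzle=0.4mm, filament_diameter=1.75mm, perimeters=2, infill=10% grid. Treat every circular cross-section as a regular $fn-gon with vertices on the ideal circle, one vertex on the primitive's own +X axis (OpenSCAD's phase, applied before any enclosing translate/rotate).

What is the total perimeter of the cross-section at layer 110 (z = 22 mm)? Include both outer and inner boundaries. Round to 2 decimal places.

At z = 22 mm: the r=3 cylinder contributes a regular 12-gon of circumradius 3 (perimeter = 2·12·3.000·sin(180°/12) = 18.63 mm); the 11×12.5 cube at (6.5, 13.5) contributes its full rectangle (perimeter 47.00 mm); Subtracting the remaining from the first: starting from the r=3 cylinder, the 11×12.5 cube at (6.5, 13.5) misses the remaining region (no effect) — boundary = 18.63 mm. Overall, the cross-section is a single solid region. Total boundary length (outer) = 18.63 mm.

18.63 mm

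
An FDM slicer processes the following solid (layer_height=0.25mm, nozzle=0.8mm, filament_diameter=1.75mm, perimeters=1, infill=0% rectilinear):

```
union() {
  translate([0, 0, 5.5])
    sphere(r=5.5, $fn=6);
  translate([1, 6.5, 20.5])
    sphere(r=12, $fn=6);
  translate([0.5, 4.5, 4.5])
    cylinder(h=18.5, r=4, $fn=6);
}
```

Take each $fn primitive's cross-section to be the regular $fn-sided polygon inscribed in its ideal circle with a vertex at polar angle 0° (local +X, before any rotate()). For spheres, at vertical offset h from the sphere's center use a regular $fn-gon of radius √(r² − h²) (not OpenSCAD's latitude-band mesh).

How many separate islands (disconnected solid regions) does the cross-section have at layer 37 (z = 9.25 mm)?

At z = 9.25 mm: the sphere: section is a regular 6-gon, circumradius = √(r²−h²) = √(5.5²−3.75²) = 4.023; the sphere at (1, 6.5): section is a regular 6-gon, circumradius = √(r²−h²) = √(12²−11.25²) = 4.176; the r=4 cylinder at (0.5, 4.5) contributes a regular 6-gon of circumradius 4; Taking the union: the regions partially overlap (shared area 39.33 mm²), so overlapping operands fuse into one piece — 1 connected region. Overall, the cross-section is a single solid region. Island count = 1.

1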